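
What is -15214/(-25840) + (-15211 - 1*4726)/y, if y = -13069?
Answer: 357001923/168851480 ≈ 2.1143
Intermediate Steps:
-15214/(-25840) + (-15211 - 1*4726)/y = -15214/(-25840) + (-15211 - 1*4726)/(-13069) = -15214*(-1/25840) + (-15211 - 4726)*(-1/13069) = 7607/12920 - 19937*(-1/13069) = 7607/12920 + 19937/13069 = 357001923/168851480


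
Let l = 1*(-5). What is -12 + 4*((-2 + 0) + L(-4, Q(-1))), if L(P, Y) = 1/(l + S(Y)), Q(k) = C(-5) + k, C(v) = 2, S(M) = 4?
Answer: -24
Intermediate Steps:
l = -5
Q(k) = 2 + k
L(P, Y) = -1 (L(P, Y) = 1/(-5 + 4) = 1/(-1) = -1)
-12 + 4*((-2 + 0) + L(-4, Q(-1))) = -12 + 4*((-2 + 0) - 1) = -12 + 4*(-2 - 1) = -12 + 4*(-3) = -12 - 12 = -24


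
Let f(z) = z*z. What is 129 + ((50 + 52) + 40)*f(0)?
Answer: 129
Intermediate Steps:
f(z) = z²
129 + ((50 + 52) + 40)*f(0) = 129 + ((50 + 52) + 40)*0² = 129 + (102 + 40)*0 = 129 + 142*0 = 129 + 0 = 129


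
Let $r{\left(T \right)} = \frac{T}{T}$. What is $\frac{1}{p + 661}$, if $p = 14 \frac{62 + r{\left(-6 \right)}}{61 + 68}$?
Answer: $\frac{43}{28717} \approx 0.0014974$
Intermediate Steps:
$r{\left(T \right)} = 1$
$p = \frac{294}{43}$ ($p = 14 \frac{62 + 1}{61 + 68} = 14 \cdot \frac{63}{129} = 14 \cdot 63 \cdot \frac{1}{129} = 14 \cdot \frac{21}{43} = \frac{294}{43} \approx 6.8372$)
$\frac{1}{p + 661} = \frac{1}{\frac{294}{43} + 661} = \frac{1}{\frac{28717}{43}} = \frac{43}{28717}$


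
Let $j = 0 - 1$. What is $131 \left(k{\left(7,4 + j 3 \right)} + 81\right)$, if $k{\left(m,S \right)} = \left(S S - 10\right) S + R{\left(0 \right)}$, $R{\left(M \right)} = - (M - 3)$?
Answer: $9825$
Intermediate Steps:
$j = -1$ ($j = 0 - 1 = -1$)
$R{\left(M \right)} = 3 - M$ ($R{\left(M \right)} = - (-3 + M) = 3 - M$)
$k{\left(m,S \right)} = 3 + S \left(-10 + S^{2}\right)$ ($k{\left(m,S \right)} = \left(S S - 10\right) S + \left(3 - 0\right) = \left(S^{2} - 10\right) S + \left(3 + 0\right) = \left(-10 + S^{2}\right) S + 3 = S \left(-10 + S^{2}\right) + 3 = 3 + S \left(-10 + S^{2}\right)$)
$131 \left(k{\left(7,4 + j 3 \right)} + 81\right) = 131 \left(\left(3 + \left(4 - 3\right)^{3} - 10 \left(4 - 3\right)\right) + 81\right) = 131 \left(\left(3 + 1^{3} - 10\right) + 81\right) = 131 \left(\left(3 + 1 - 10\right) + 81\right) = 131 \left(-6 + 81\right) = 131 \cdot 75 = 9825$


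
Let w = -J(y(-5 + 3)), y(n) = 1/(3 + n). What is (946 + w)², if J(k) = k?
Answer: 893025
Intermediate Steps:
w = -1 (w = -1/(3 + (-5 + 3)) = -1/(3 - 2) = -1/1 = -1*1 = -1)
(946 + w)² = (946 - 1)² = 945² = 893025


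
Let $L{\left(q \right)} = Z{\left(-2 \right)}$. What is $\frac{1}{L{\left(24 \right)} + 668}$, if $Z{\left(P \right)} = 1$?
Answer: $\frac{1}{669} \approx 0.0014948$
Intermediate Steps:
$L{\left(q \right)} = 1$
$\frac{1}{L{\left(24 \right)} + 668} = \frac{1}{1 + 668} = \frac{1}{669}$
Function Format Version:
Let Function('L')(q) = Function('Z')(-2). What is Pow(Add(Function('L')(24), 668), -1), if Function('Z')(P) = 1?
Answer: Rational(1, 669) ≈ 0.0014948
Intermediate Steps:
Function('L')(q) = 1
Pow(Add(Function('L')(24), 668), -1) = Pow(Add(1, 668), -1) = Pow(669, -1) = Rational(1, 669)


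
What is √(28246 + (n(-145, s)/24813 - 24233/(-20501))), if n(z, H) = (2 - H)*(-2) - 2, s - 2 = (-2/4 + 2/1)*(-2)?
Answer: √812159365410419098683/169563771 ≈ 168.07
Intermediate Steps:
s = -1 (s = 2 + (-2/4 + 2/1)*(-2) = 2 + (-2*¼ + 2*1)*(-2) = 2 + (-½ + 2)*(-2) = 2 + (3/2)*(-2) = 2 - 3 = -1)
n(z, H) = -6 + 2*H (n(z, H) = (-4 + 2*H) - 2 = -6 + 2*H)
√(28246 + (n(-145, s)/24813 - 24233/(-20501))) = √(28246 + ((-6 + 2*(-1))/24813 - 24233/(-20501))) = √(28246 + ((-6 - 2)*(1/24813) - 24233*(-1/20501))) = √(28246 + (-8*1/24813 + 24233/20501)) = √(28246 + (-8/24813 + 24233/20501)) = √(28246 + 601129421/508691313) = √(14369095956419/508691313) = √812159365410419098683/169563771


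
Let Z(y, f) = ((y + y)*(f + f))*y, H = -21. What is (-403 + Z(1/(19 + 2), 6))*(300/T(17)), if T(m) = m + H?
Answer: 1480825/49 ≈ 30221.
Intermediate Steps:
T(m) = -21 + m (T(m) = m - 21 = -21 + m)
Z(y, f) = 4*f*y² (Z(y, f) = ((2*y)*(2*f))*y = (4*f*y)*y = 4*f*y²)
(-403 + Z(1/(19 + 2), 6))*(300/T(17)) = (-403 + 4*6*(1/(19 + 2))²)*(300/(-21 + 17)) = (-403 + 4*6*(1/21)²)*(300/(-4)) = (-403 + 4*6*(1/21)²)*(300*(-¼)) = (-403 + 4*6*(1/441))*(-75) = (-403 + 8/147)*(-75) = -59233/147*(-75) = 1480825/49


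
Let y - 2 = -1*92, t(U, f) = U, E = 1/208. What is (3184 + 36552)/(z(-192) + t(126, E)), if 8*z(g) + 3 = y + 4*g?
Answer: 317888/147 ≈ 2162.5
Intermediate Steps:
E = 1/208 ≈ 0.0048077
y = -90 (y = 2 - 1*92 = 2 - 92 = -90)
z(g) = -93/8 + g/2 (z(g) = -3/8 + (-90 + 4*g)/8 = -3/8 + (-45/4 + g/2) = -93/8 + g/2)
(3184 + 36552)/(z(-192) + t(126, E)) = (3184 + 36552)/((-93/8 + (½)*(-192)) + 126) = 39736/((-93/8 - 96) + 126) = 39736/(-861/8 + 126) = 39736/(147/8) = 39736*(8/147) = 317888/147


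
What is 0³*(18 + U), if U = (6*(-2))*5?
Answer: 0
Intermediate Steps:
U = -60 (U = -12*5 = -60)
0³*(18 + U) = 0³*(18 - 60) = 0*(-42) = 0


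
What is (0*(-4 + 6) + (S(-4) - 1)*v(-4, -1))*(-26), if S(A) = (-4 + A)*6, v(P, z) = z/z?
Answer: 1274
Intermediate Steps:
v(P, z) = 1
S(A) = -24 + 6*A
(0*(-4 + 6) + (S(-4) - 1)*v(-4, -1))*(-26) = (0*(-4 + 6) + ((-24 + 6*(-4)) - 1)*1)*(-26) = (0*2 + ((-24 - 24) - 1)*1)*(-26) = (0 + (-48 - 1)*1)*(-26) = (0 - 49*1)*(-26) = (0 - 49)*(-26) = -49*(-26) = 1274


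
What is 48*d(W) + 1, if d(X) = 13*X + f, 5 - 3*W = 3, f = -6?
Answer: 129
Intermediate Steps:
W = ⅔ (W = 5/3 - ⅓*3 = 5/3 - 1 = ⅔ ≈ 0.66667)
d(X) = -6 + 13*X (d(X) = 13*X - 6 = -6 + 13*X)
48*d(W) + 1 = 48*(-6 + 13*(⅔)) + 1 = 48*(-6 + 26/3) + 1 = 48*(8/3) + 1 = 128 + 1 = 129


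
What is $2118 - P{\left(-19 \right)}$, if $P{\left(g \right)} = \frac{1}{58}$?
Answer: $\frac{122843}{58} \approx 2118.0$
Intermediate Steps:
$P{\left(g \right)} = \frac{1}{58}$
$2118 - P{\left(-19 \right)} = 2118 - \frac{1}{58} = \frac{122843}{58}$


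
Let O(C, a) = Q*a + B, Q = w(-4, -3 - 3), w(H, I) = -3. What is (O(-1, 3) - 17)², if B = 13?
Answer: 169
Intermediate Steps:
Q = -3
O(C, a) = 13 - 3*a (O(C, a) = -3*a + 13 = 13 - 3*a)
(O(-1, 3) - 17)² = ((13 - 3*3) - 17)² = ((13 - 9) - 17)² = (4 - 17)² = (-13)² = 169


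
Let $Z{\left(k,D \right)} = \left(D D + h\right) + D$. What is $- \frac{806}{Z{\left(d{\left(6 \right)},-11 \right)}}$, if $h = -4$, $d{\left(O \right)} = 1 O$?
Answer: $- \frac{403}{53} \approx -7.6038$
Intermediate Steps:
$d{\left(O \right)} = O$
$Z{\left(k,D \right)} = -4 + D + D^{2}$ ($Z{\left(k,D \right)} = \left(D D - 4\right) + D = \left(D^{2} - 4\right) + D = \left(-4 + D^{2}\right) + D = -4 + D + D^{2}$)
$- \frac{806}{Z{\left(d{\left(6 \right)},-11 \right)}} = - \frac{806}{-4 - 11 + \left(-11\right)^{2}} = - \frac{806}{-4 - 11 + 121} = - \frac{806}{106} = \left(-806\right) \frac{1}{106} = - \frac{403}{53}$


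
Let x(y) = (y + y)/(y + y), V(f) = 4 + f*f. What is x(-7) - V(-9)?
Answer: -84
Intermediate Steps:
V(f) = 4 + f²
x(y) = 1 (x(y) = (2*y)/((2*y)) = (2*y)*(1/(2*y)) = 1)
x(-7) - V(-9) = 1 - (4 + (-9)²) = 1 - (4 + 81) = 1 - 1*85 = 1 - 85 = -84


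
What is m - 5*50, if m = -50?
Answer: -300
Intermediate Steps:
m - 5*50 = -50 - 5*50 = -50 - 250 = -300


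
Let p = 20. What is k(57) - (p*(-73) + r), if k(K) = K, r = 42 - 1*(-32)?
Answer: 1443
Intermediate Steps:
r = 74 (r = 42 + 32 = 74)
k(57) - (p*(-73) + r) = 57 - (20*(-73) + 74) = 57 - (-1460 + 74) = 57 - 1*(-1386) = 57 + 1386 = 1443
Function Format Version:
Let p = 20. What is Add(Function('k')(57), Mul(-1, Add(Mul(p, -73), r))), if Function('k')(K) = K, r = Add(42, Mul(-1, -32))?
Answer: 1443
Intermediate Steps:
r = 74 (r = Add(42, 32) = 74)
Add(Function('k')(57), Mul(-1, Add(Mul(p, -73), r))) = Add(57, Mul(-1, Add(Mul(20, -73), 74))) = Add(57, Mul(-1, Add(-1460, 74))) = Add(57, Mul(-1, -1386)) = Add(57, 1386) = 1443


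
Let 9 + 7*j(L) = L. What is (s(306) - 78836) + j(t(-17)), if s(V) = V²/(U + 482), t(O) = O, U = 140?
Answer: -171306332/2177 ≈ -78689.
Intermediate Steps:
j(L) = -9/7 + L/7
s(V) = V²/622 (s(V) = V²/(140 + 482) = V²/622)
(s(306) - 78836) + j(t(-17)) = ((1/622)*306² - 78836) + (-9/7 + (⅐)*(-17)) = ((1/622)*93636 - 78836) + (-9/7 - 17/7) = (46818/311 - 78836) - 26/7 = -24471178/311 - 26/7 = -171306332/2177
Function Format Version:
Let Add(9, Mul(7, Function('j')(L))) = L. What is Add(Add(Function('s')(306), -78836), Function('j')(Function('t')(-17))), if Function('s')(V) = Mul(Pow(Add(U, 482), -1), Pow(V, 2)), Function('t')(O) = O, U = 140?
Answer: Rational(-171306332, 2177) ≈ -78689.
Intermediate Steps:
Function('j')(L) = Add(Rational(-9, 7), Mul(Rational(1, 7), L))
Function('s')(V) = Mul(Rational(1, 622), Pow(V, 2)) (Function('s')(V) = Mul(Pow(Add(140, 482), -1), Pow(V, 2)) = Mul(Pow(622, -1), Pow(V, 2)) = Mul(Rational(1, 622), Pow(V, 2)))
Add(Add(Function('s')(306), -78836), Function('j')(Function('t')(-17))) = Add(Add(Mul(Rational(1, 622), Pow(306, 2)), -78836), Add(Rational(-9, 7), Mul(Rational(1, 7), -17))) = Add(Add(Mul(Rational(1, 622), 93636), -78836), Add(Rational(-9, 7), Rational(-17, 7))) = Add(Add(Rational(46818, 311), -78836), Rational(-26, 7)) = Add(Rational(-24471178, 311), Rational(-26, 7)) = Rational(-171306332, 2177)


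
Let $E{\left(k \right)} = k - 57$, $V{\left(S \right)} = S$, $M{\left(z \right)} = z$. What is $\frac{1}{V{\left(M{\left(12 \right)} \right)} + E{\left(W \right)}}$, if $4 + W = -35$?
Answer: $- \frac{1}{84} \approx -0.011905$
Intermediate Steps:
$W = -39$ ($W = -4 - 35 = -39$)
$E{\left(k \right)} = -57 + k$
$\frac{1}{V{\left(M{\left(12 \right)} \right)} + E{\left(W \right)}} = \frac{1}{12 - 96} = \frac{1}{-84} = - \frac{1}{84}$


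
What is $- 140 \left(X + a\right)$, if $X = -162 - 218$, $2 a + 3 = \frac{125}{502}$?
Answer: $\frac{13401535}{251} \approx 53393.0$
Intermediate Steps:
$a = - \frac{1381}{1004}$ ($a = - \frac{3}{2} + \frac{125 \cdot \frac{1}{502}}{2} = - \frac{3}{2} + \frac{1}{2} \cdot \frac{125}{502} = - \frac{3}{2} + \frac{125}{1004} = - \frac{1381}{1004} \approx -1.3755$)
$X = -380$ ($X = -162 - 218 = -380$)
$- 140 \left(X + a\right) = - 140 \left(-380 - \frac{1381}{1004}\right) = \left(-140\right) \left(- \frac{382901}{1004}\right) = \frac{13401535}{251}$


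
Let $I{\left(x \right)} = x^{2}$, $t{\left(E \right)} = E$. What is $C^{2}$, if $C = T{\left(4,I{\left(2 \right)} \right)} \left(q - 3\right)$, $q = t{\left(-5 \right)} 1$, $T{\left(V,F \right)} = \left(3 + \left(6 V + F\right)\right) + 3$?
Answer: $73984$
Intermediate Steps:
$T{\left(V,F \right)} = 6 + F + 6 V$ ($T{\left(V,F \right)} = \left(3 + \left(F + 6 V\right)\right) + 3 = \left(3 + F + 6 V\right) + 3 = 6 + F + 6 V$)
$q = -5$ ($q = \left(-5\right) 1 = -5$)
$C = -272$ ($C = \left(6 + 2^{2} + 6 \cdot 4\right) \left(-5 - 3\right) = \left(6 + 4 + 24\right) \left(-8\right) = 34 \left(-8\right) = -272$)
$C^{2} = \left(-272\right)^{2} = 73984$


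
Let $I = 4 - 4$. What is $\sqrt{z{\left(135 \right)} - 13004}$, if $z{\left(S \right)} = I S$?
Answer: $2 i \sqrt{3251} \approx 114.04 i$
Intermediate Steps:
$I = 0$
$z{\left(S \right)} = 0$ ($z{\left(S \right)} = 0 S = 0$)
$\sqrt{z{\left(135 \right)} - 13004} = \sqrt{0 - 13004} = \sqrt{-13004} = 2 i \sqrt{3251}$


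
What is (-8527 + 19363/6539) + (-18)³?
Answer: -93874138/6539 ≈ -14356.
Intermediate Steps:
(-8527 + 19363/6539) + (-18)³ = (-8527 + 19363*(1/6539)) - 5832 = (-8527 + 19363/6539) - 5832 = -55738690/6539 - 5832 = -93874138/6539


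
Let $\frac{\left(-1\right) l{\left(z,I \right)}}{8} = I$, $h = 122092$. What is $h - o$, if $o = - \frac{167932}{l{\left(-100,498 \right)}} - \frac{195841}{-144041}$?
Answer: $\frac{473234227729}{3877428} \approx 1.2205 \cdot 10^{5}$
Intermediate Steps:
$l{\left(z,I \right)} = - 8 I$
$o = \frac{168711647}{3877428}$ ($o = - \frac{167932}{\left(-8\right) 498} - \frac{195841}{-144041} = - \frac{167932}{-3984} - - \frac{5293}{3893} = \left(-167932\right) \left(- \frac{1}{3984}\right) + \frac{5293}{3893} = \frac{41983}{996} + \frac{5293}{3893} = \frac{168711647}{3877428} \approx 43.511$)
$h - o = 122092 - \frac{168711647}{3877428} = \frac{473234227729}{3877428}$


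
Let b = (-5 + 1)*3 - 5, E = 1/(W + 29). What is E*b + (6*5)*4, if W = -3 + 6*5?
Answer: 6703/56 ≈ 119.70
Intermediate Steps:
W = 27 (W = -3 + 30 = 27)
E = 1/56 (E = 1/(27 + 29) = 1/56 ≈ 0.017857)
b = -17 (b = -4*3 - 5 = -12 - 5 = -17)
E*b + (6*5)*4 = (1/56)*(-17) + (6*5)*4 = -17/56 + 30*4 = -17/56 + 120 = 6703/56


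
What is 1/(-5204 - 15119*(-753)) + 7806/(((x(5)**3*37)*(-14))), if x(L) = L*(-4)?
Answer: 59730535757/31708269768000 ≈ 0.0018838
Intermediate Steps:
x(L) = -4*L
1/(-5204 - 15119*(-753)) + 7806/(((x(5)**3*37)*(-14))) = 1/(-5204 - 15119*(-753)) + 7806/((((-4*5)**3*37)*(-14))) = -1/753/(-20323) + 7806/((((-20)**3*37)*(-14))) = -1/20323*(-1/753) + 7806/((-8000*37*(-14))) = 1/15303219 + 7806/((-296000*(-14))) = 1/15303219 + 7806/4144000 = 1/15303219 + 7806*(1/4144000) = 1/15303219 + 3903/2072000 = 59730535757/31708269768000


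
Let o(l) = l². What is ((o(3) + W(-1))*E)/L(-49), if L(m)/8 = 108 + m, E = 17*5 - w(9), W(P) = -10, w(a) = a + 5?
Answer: -71/472 ≈ -0.15042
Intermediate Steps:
w(a) = 5 + a
E = 71 (E = 17*5 - (5 + 9) = 85 - 1*14 = 85 - 14 = 71)
L(m) = 864 + 8*m (L(m) = 8*(108 + m) = 864 + 8*m)
((o(3) + W(-1))*E)/L(-49) = ((3² - 10)*71)/(864 + 8*(-49)) = ((9 - 10)*71)/(864 - 392) = -1*71/472 = -71*1/472 = -71/472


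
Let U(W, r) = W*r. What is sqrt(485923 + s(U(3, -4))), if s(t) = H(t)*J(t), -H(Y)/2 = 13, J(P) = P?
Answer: sqrt(486235) ≈ 697.31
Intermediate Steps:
H(Y) = -26 (H(Y) = -2*13 = -26)
s(t) = -26*t
sqrt(485923 + s(U(3, -4))) = sqrt(485923 - 78*(-4)) = sqrt(485923 - 26*(-12)) = sqrt(485923 + 312) = sqrt(486235)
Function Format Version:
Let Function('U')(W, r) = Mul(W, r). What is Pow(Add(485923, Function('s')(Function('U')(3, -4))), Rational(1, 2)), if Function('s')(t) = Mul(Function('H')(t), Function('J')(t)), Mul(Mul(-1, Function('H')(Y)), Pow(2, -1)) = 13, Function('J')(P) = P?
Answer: Pow(486235, Rational(1, 2)) ≈ 697.31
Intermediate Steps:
Function('H')(Y) = -26 (Function('H')(Y) = Mul(-2, 13) = -26)
Function('s')(t) = Mul(-26, t)
Pow(Add(485923, Function('s')(Function('U')(3, -4))), Rational(1, 2)) = Pow(Add(485923, Mul(-26, Mul(3, -4))), Rational(1, 2)) = Pow(Add(485923, Mul(-26, -12)), Rational(1, 2)) = Pow(Add(485923, 312), Rational(1, 2)) = Pow(486235, Rational(1, 2))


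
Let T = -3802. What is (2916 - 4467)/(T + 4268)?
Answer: -1551/466 ≈ -3.3283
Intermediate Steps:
(2916 - 4467)/(T + 4268) = (2916 - 4467)/(-3802 + 4268) = -1551/466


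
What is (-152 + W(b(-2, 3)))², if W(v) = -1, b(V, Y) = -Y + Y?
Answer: 23409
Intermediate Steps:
b(V, Y) = 0
(-152 + W(b(-2, 3)))² = (-152 - 1)² = (-153)² = 23409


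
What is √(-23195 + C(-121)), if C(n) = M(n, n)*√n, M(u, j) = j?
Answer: √(-23195 - 1331*I) ≈ 4.3679 - 152.36*I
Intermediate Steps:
C(n) = n^(3/2) (C(n) = n*√n = n^(3/2))
√(-23195 + C(-121)) = √(-23195 + (-121)^(3/2)) = √(-23195 - 1331*I)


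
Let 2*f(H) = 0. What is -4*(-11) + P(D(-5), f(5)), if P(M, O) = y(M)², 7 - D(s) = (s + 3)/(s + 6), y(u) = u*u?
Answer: 6605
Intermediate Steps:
f(H) = 0 (f(H) = (½)*0 = 0)
y(u) = u²
D(s) = 7 - (3 + s)/(6 + s) (D(s) = 7 - (s + 3)/(s + 6) = 7 - (3 + s)/(6 + s))
P(M, O) = M⁴ (P(M, O) = (M²)² = M⁴)
-4*(-11) + P(D(-5), f(5)) = -4*(-11) + (3*(13 + 2*(-5))/(6 - 5))⁴ = 44 + (3*(13 - 10)/1)⁴ = 44 + (3*1*3)⁴ = 44 + 9⁴ = 44 + 6561 = 6605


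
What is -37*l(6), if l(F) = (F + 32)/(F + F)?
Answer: -703/6 ≈ -117.17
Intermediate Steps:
l(F) = (32 + F)/(2*F) (l(F) = (32 + F)/((2*F)) = (32 + F)*(1/(2*F)) = (32 + F)/(2*F))
-37*l(6) = -37*(32 + 6)/(2*6) = -37*38/(2*6) = -37*19/6 = -703/6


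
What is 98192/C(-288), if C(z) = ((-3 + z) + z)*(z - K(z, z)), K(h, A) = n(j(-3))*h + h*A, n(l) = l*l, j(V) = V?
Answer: 6137/2918160 ≈ 0.0021030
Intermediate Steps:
n(l) = l²
K(h, A) = 9*h + A*h (K(h, A) = (-3)²*h + h*A = 9*h + A*h)
C(z) = (-3 + 2*z)*(z - z*(9 + z)) (C(z) = ((-3 + z) + z)*(z - z*(9 + z)) = (-3 + 2*z)*(z - z*(9 + z)))
98192/C(-288) = 98192/((-288*(24 - 13*(-288) - 2*(-288)²))) = 98192/((-288*(24 + 3744 - 2*82944))) = 98192/((-288*(24 + 3744 - 165888))) = 98192/((-288*(-162120))) = 98192/46690560 = 98192*(1/46690560) = 6137/2918160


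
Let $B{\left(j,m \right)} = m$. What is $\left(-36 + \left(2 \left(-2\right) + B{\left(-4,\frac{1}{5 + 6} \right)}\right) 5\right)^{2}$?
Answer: $\frac{373321}{121} \approx 3085.3$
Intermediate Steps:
$\left(-36 + \left(2 \left(-2\right) + B{\left(-4,\frac{1}{5 + 6} \right)}\right) 5\right)^{2} = \left(-36 + \left(2 \left(-2\right) + \frac{1}{5 + 6}\right) 5\right)^{2} = \left(-36 + \left(-4 + \frac{1}{11}\right) 5\right)^{2} = \left(-36 - \frac{215}{11}\right)^{2} = \left(- \frac{611}{11}\right)^{2} = \frac{373321}{121}$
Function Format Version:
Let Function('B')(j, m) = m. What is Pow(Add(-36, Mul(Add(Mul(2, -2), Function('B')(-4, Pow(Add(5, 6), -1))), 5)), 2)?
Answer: Rational(373321, 121) ≈ 3085.3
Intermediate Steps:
Pow(Add(-36, Mul(Add(Mul(2, -2), Function('B')(-4, Pow(Add(5, 6), -1))), 5)), 2) = Pow(Add(-36, Mul(Add(Mul(2, -2), Pow(Add(5, 6), -1)), 5)), 2) = Pow(Add(-36, Mul(Add(-4, Pow(11, -1)), 5)), 2) = Pow(Add(-36, Mul(Add(-4, Rational(1, 11)), 5)), 2) = Pow(Add(-36, Mul(Rational(-43, 11), 5)), 2) = Pow(Add(-36, Rational(-215, 11)), 2) = Pow(Rational(-611, 11), 2) = Rational(373321, 121)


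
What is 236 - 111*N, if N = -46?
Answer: 5342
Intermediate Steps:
236 - 111*N = 236 - 111*(-46) = 236 + 5106 = 5342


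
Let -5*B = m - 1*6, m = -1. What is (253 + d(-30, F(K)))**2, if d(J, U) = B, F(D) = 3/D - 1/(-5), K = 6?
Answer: 1617984/25 ≈ 64719.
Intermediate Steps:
F(D) = 1/5 + 3/D (F(D) = 3/D - 1*(-1/5) = 3/D + 1/5 = 1/5 + 3/D)
B = 7/5 (B = -(-1 - 1*6)/5 = -(-1 - 6)/5 = -1/5*(-7) = 7/5 ≈ 1.4000)
d(J, U) = 7/5
(253 + d(-30, F(K)))**2 = (253 + 7/5)**2 = (1272/5)**2 = 1617984/25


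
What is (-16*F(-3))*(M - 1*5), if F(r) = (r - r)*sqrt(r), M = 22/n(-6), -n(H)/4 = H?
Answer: 0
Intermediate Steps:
n(H) = -4*H
M = 11/12 (M = 22/((-4*(-6))) = 22/24 = 22*(1/24) = 11/12 ≈ 0.91667)
F(r) = 0 (F(r) = 0*sqrt(r) = 0)
(-16*F(-3))*(M - 1*5) = (-16*0)*(11/12 - 1*5) = 0*(11/12 - 5) = 0*(-49/12) = 0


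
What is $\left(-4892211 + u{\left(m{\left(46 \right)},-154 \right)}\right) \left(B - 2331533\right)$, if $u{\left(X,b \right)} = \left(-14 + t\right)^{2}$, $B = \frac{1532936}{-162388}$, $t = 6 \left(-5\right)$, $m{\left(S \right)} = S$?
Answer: $\frac{462882272794969625}{40597} \approx 1.1402 \cdot 10^{13}$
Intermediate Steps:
$t = -30$
$B = - \frac{383234}{40597}$ ($B = 1532936 \left(- \frac{1}{162388}\right) = - \frac{383234}{40597} \approx -9.44$)
$u{\left(X,b \right)} = 1936$ ($u{\left(X,b \right)} = \left(-14 - 30\right)^{2} = \left(-44\right)^{2} = 1936$)
$\left(-4892211 + u{\left(m{\left(46 \right)},-154 \right)}\right) \left(B - 2331533\right) = \left(-4892211 + 1936\right) \left(- \frac{383234}{40597} - 2331533\right) = \left(-4890275\right) \left(- \frac{94653628435}{40597}\right) = \frac{462882272794969625}{40597}$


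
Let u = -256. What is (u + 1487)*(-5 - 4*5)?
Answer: -30775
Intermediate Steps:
(u + 1487)*(-5 - 4*5) = (-256 + 1487)*(-5 - 4*5) = 1231*(-5 - 20) = 1231*(-25) = -30775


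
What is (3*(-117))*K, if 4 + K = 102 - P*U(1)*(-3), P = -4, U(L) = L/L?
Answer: -30186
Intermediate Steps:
U(L) = 1
K = 86 (K = -4 + (102 - (-4*1)*(-3)) = -4 + (102 - (-4)*(-3)) = -4 + (102 - 1*12) = -4 + (102 - 12) = -4 + 90 = 86)
(3*(-117))*K = (3*(-117))*86 = -351*86 = -30186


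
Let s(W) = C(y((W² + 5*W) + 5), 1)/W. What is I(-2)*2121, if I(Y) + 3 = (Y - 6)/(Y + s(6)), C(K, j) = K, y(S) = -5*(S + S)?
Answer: -2246139/361 ≈ -6222.0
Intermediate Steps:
y(S) = -10*S
s(W) = (-50 - 50*W - 10*W²)/W (s(W) = (-10*((W² + 5*W) + 5))/W = (-10*(5 + W² + 5*W))/W = (-50 - 50*W - 10*W²)/W)
I(Y) = -3 + (-6 + Y)/(-355/3 + Y) (I(Y) = -3 + (Y - 6)/(Y + (-50 - 50/6 - 10*6)) = -3 + (-6 + Y)/(Y + (-50 - 50*⅙ - 60)) = -3 + (-6 + Y)/(Y + (-50 - 25/3 - 60)) = -3 + (-6 + Y)/(Y - 355/3) = -3 + (-6 + Y)/(-355/3 + Y))
I(-2)*2121 = (3*(349 - 2*(-2))/(-355 + 3*(-2)))*2121 = (3*(349 + 4)/(-355 - 6))*2121 = (3*353/(-361))*2121 = (3*(-1/361)*353)*2121 = -1059/361*2121 = -2246139/361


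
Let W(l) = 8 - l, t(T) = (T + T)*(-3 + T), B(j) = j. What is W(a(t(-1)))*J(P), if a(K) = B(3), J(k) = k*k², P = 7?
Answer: 1715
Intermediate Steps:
t(T) = 2*T*(-3 + T) (t(T) = (2*T)*(-3 + T) = 2*T*(-3 + T))
J(k) = k³
a(K) = 3
W(a(t(-1)))*J(P) = (8 - 1*3)*7³ = (8 - 3)*343 = 5*343 = 1715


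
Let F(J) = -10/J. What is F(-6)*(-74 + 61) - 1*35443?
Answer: -106394/3 ≈ -35465.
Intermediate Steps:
F(-6)*(-74 + 61) - 1*35443 = (-10/(-6))*(-74 + 61) - 1*35443 = -10*(-1/6)*(-13) - 35443 = (5/3)*(-13) - 35443 = -65/3 - 35443 = -106394/3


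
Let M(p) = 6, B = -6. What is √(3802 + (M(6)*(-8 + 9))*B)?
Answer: √3766 ≈ 61.368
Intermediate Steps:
√(3802 + (M(6)*(-8 + 9))*B) = √(3802 + (6*(-8 + 9))*(-6)) = √(3802 + (6*1)*(-6)) = √(3802 + 6*(-6)) = √(3802 - 36) = √3766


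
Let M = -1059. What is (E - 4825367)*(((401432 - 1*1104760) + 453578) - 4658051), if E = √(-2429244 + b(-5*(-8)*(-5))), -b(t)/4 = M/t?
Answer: 23681940987967 - 4907801*I*√242926518/10 ≈ 2.3682e+13 - 7.6493e+9*I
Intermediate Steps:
b(t) = 4236/t (b(t) = -(-4236)/t = 4236/t)
E = I*√242926518/10 (E = √(-2429244 + 4236/((-5*(-8)*(-5)))) = √(-2429244 + 4236/((40*(-5)))) = √(-2429244 + 4236/(-200)) = √(-2429244 + 4236*(-1/200)) = √(-2429244 - 1059/50) = √(-121463259/50) = I*√242926518/10 ≈ 1558.6*I)
(E - 4825367)*(((401432 - 1*1104760) + 453578) - 4658051) = (I*√242926518/10 - 4825367)*(((401432 - 1*1104760) + 453578) - 4658051) = (-4825367 + I*√242926518/10)*(((401432 - 1104760) + 453578) - 4658051) = (-4825367 + I*√242926518/10)*((-703328 + 453578) - 4658051) = (-4825367 + I*√242926518/10)*(-249750 - 4658051) = (-4825367 + I*√242926518/10)*(-4907801) = 23681940987967 - 4907801*I*√242926518/10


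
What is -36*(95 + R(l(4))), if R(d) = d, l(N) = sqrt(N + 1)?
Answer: -3420 - 36*sqrt(5) ≈ -3500.5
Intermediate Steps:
l(N) = sqrt(1 + N)
-36*(95 + R(l(4))) = -36*(95 + sqrt(1 + 4)) = -36*(95 + sqrt(5)) = -3420 - 36*sqrt(5)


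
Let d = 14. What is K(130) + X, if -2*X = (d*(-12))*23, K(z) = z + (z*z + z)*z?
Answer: 2215962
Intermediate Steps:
K(z) = z + z*(z + z²) (K(z) = z + (z² + z)*z = z + (z + z²)*z = z + z*(z + z²))
X = 1932 (X = -14*(-12)*23/2 = -(-84)*23 = -½*(-3864) = 1932)
K(130) + X = 130*(1 + 130 + 130²) + 1932 = 130*(1 + 130 + 16900) + 1932 = 130*17031 + 1932 = 2214030 + 1932 = 2215962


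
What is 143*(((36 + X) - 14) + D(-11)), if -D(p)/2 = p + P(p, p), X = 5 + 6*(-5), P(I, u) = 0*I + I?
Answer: 5863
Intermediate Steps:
P(I, u) = I (P(I, u) = 0 + I = I)
X = -25 (X = 5 - 30 = -25)
D(p) = -4*p (D(p) = -2*(p + p) = -4*p)
143*(((36 + X) - 14) + D(-11)) = 143*(((36 - 25) - 14) - 4*(-11)) = 143*((11 - 14) + 44) = 143*(-3 + 44) = 143*41 = 5863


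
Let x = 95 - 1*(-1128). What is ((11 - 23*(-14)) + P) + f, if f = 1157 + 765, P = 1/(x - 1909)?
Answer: 1546929/686 ≈ 2255.0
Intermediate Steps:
x = 1223 (x = 95 + 1128 = 1223)
P = -1/686 (P = 1/(1223 - 1909) = 1/(-686) = -1/686 ≈ -0.0014577)
f = 1922
((11 - 23*(-14)) + P) + f = ((11 - 23*(-14)) - 1/686) + 1922 = ((11 + 322) - 1/686) + 1922 = (333 - 1/686) + 1922 = 228437/686 + 1922 = 1546929/686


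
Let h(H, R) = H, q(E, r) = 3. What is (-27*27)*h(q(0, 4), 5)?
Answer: -2187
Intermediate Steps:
(-27*27)*h(q(0, 4), 5) = -27*27*3 = -729*3 = -2187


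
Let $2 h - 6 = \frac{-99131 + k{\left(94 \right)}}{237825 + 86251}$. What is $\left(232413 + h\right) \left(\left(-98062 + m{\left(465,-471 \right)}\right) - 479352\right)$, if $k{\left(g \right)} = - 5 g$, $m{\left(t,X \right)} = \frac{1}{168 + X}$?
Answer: $- \frac{26355577774289700533}{196390056} \approx -1.342 \cdot 10^{11}$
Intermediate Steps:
$h = \frac{1844855}{648152}$ ($h = 3 + \frac{\left(-99131 - 470\right) \frac{1}{237825 + 86251}}{2} = 3 + \frac{\left(-99131 - 470\right) \frac{1}{324076}}{2} = 3 + \frac{\left(-99601\right) \frac{1}{324076}}{2} = 3 + \frac{1}{2} \left(- \frac{99601}{324076}\right) = 3 - \frac{99601}{648152} = \frac{1844855}{648152} \approx 2.8463$)
$\left(232413 + h\right) \left(\left(-98062 + m{\left(465,-471 \right)}\right) - 479352\right) = \left(232413 + \frac{1844855}{648152}\right) \left(\left(-98062 + \frac{1}{168 - 471}\right) - 479352\right) = \frac{150640795631 \left(\left(-98062 + \frac{1}{-303}\right) - 479352\right)}{648152} = \frac{150640795631 \left(\left(-98062 - \frac{1}{303}\right) - 479352\right)}{648152} = \frac{150640795631 \left(- \frac{29712787}{303} - 479352\right)}{648152} = \frac{150640795631}{648152} \left(- \frac{174956443}{303}\right) = - \frac{26355577774289700533}{196390056}$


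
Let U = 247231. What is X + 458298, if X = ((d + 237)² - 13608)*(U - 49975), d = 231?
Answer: 40519996794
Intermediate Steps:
X = 40519538496 (X = ((231 + 237)² - 13608)*(247231 - 49975) = (468² - 13608)*197256 = (219024 - 13608)*197256 = 205416*197256 = 40519538496)
X + 458298 = 40519538496 + 458298 = 40519996794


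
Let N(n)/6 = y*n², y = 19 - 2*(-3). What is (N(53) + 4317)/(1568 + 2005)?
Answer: 141889/1191 ≈ 119.13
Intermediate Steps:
y = 25 (y = 19 + 6 = 25)
N(n) = 150*n² (N(n) = 6*(25*n²) = 150*n²)
(N(53) + 4317)/(1568 + 2005) = (150*53² + 4317)/(1568 + 2005) = (150*2809 + 4317)/3573 = (421350 + 4317)*(1/3573) = 425667*(1/3573) = 141889/1191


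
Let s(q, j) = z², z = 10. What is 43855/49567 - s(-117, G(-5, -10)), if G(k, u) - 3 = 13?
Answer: -701835/7081 ≈ -99.115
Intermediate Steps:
G(k, u) = 16 (G(k, u) = 3 + 13 = 16)
s(q, j) = 100 (s(q, j) = 10² = 100)
43855/49567 - s(-117, G(-5, -10)) = 43855/49567 - 1*100 = 43855*(1/49567) - 100 = 6265/7081 - 100 = -701835/7081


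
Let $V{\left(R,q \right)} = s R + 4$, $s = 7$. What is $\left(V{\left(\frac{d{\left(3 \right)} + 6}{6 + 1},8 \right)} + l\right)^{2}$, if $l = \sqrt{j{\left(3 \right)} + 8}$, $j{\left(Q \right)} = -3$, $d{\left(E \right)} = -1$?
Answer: $\left(9 + \sqrt{5}\right)^{2} \approx 126.25$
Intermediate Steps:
$V{\left(R,q \right)} = 4 + 7 R$ ($V{\left(R,q \right)} = 7 R + 4 = 4 + 7 R$)
$l = \sqrt{5}$ ($l = \sqrt{-3 + 8} = \sqrt{5} \approx 2.2361$)
$\left(V{\left(\frac{d{\left(3 \right)} + 6}{6 + 1},8 \right)} + l\right)^{2} = \left(\left(4 + 7 \frac{-1 + 6}{6 + 1}\right) + \sqrt{5}\right)^{2} = \left(\left(4 + 7 \cdot \frac{5}{7}\right) + \sqrt{5}\right)^{2} = \left(\left(4 + 5\right) + \sqrt{5}\right)^{2} = \left(9 + \sqrt{5}\right)^{2}$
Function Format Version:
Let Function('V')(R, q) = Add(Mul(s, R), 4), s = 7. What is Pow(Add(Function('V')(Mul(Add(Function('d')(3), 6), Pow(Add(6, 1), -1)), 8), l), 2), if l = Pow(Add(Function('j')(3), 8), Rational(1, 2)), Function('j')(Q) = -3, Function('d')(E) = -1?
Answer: Pow(Add(9, Pow(5, Rational(1, 2))), 2) ≈ 126.25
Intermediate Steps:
Function('V')(R, q) = Add(4, Mul(7, R)) (Function('V')(R, q) = Add(Mul(7, R), 4) = Add(4, Mul(7, R)))
l = Pow(5, Rational(1, 2)) (l = Pow(Add(-3, 8), Rational(1, 2)) = Pow(5, Rational(1, 2)) ≈ 2.2361)
Pow(Add(Function('V')(Mul(Add(Function('d')(3), 6), Pow(Add(6, 1), -1)), 8), l), 2) = Pow(Add(Add(4, Mul(7, Mul(Add(-1, 6), Pow(Add(6, 1), -1)))), Pow(5, Rational(1, 2))), 2) = Pow(Add(Add(4, Mul(7, Mul(5, Pow(7, -1)))), Pow(5, Rational(1, 2))), 2) = Pow(Add(Add(4, Mul(7, Mul(5, Rational(1, 7)))), Pow(5, Rational(1, 2))), 2) = Pow(Add(Add(4, Mul(7, Rational(5, 7))), Pow(5, Rational(1, 2))), 2) = Pow(Add(Add(4, 5), Pow(5, Rational(1, 2))), 2) = Pow(Add(9, Pow(5, Rational(1, 2))), 2)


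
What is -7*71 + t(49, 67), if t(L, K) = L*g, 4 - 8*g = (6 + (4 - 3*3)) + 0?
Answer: -3829/8 ≈ -478.63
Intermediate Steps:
g = 3/8 (g = ½ - ((6 + (4 - 3*3)) + 0)/8 = ½ - ((6 + (4 - 9)) + 0)/8 = ½ - ((6 - 5) + 0)/8 = ½ - (1 + 0)/8 = ½ - ⅛*1 = ½ - ⅛ = 3/8 ≈ 0.37500)
t(L, K) = 3*L/8 (t(L, K) = L*(3/8) = 3*L/8)
-7*71 + t(49, 67) = -7*71 + (3/8)*49 = -497 + 147/8 = -3829/8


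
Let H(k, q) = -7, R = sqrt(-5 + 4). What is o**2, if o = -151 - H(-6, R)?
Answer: 20736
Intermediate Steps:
R = I (R = sqrt(-1) = I ≈ 1.0*I)
o = -144 (o = -151 - 1*(-7) = -151 + 7 = -144)
o**2 = (-144)**2 = 20736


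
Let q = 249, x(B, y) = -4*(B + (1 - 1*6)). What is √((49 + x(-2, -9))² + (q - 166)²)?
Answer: √12818 ≈ 113.22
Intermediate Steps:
x(B, y) = 20 - 4*B (x(B, y) = -4*(B + (1 - 6)) = -4*(B - 5) = -4*(-5 + B) = 20 - 4*B)
√((49 + x(-2, -9))² + (q - 166)²) = √((49 + (20 - 4*(-2)))² + (249 - 166)²) = √((49 + (20 + 8))² + 83²) = √((49 + 28)² + 6889) = √(77² + 6889) = √(5929 + 6889) = √12818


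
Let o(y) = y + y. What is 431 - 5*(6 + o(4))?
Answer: 361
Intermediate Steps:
o(y) = 2*y
431 - 5*(6 + o(4)) = 431 - 5*(6 + 2*4) = 431 - 5*(6 + 8) = 431 - 5*14 = 431 - 1*70 = 431 - 70 = 361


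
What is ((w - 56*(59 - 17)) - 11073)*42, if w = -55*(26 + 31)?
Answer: -695520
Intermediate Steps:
w = -3135 (w = -55*57 = -3135)
((w - 56*(59 - 17)) - 11073)*42 = ((-3135 - 56*(59 - 17)) - 11073)*42 = ((-3135 - 56*42) - 11073)*42 = ((-3135 - 2352) - 11073)*42 = (-5487 - 11073)*42 = -16560*42 = -695520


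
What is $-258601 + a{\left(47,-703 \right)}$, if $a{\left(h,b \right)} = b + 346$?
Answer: $-258958$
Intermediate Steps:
$a{\left(h,b \right)} = 346 + b$
$-258601 + a{\left(47,-703 \right)} = -258601 + \left(346 - 703\right) = -258601 - 357 = -258958$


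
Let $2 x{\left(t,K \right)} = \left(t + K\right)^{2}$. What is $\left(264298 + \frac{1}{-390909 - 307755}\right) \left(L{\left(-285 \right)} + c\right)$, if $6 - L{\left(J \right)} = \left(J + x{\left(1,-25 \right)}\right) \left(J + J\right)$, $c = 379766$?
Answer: $\frac{35221374319412411}{349332} \approx 1.0082 \cdot 10^{11}$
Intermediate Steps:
$x{\left(t,K \right)} = \frac{\left(K + t\right)^{2}}{2}$ ($x{\left(t,K \right)} = \frac{\left(t + K\right)^{2}}{2} = \frac{\left(K + t\right)^{2}}{2}$)
$L{\left(J \right)} = 6 - 2 J \left(288 + J\right)$ ($L{\left(J \right)} = 6 - \left(J + \frac{\left(-25 + 1\right)^{2}}{2}\right) \left(J + J\right) = 6 - \left(J + \frac{\left(-24\right)^{2}}{2}\right) 2 J = 6 - \left(J + \frac{1}{2} \cdot 576\right) 2 J = 6 - \left(J + 288\right) 2 J = 6 - \left(288 + J\right) 2 J = 6 - 2 J \left(288 + J\right)$)
$\left(264298 + \frac{1}{-390909 - 307755}\right) \left(L{\left(-285 \right)} + c\right) = \left(264298 + \frac{1}{-390909 - 307755}\right) \left(\left(6 - -164160 - 2 \left(-285\right)^{2}\right) + 379766\right) = \left(264298 + \frac{1}{-698664}\right) \left(\left(6 + 164160 - 162450\right) + 379766\right) = \left(264298 - \frac{1}{698664}\right) \left(\left(6 + 164160 - 162450\right) + 379766\right) = \frac{184655497871 \left(1716 + 379766\right)}{698664} = \frac{184655497871}{698664} \cdot 381482 = \frac{35221374319412411}{349332}$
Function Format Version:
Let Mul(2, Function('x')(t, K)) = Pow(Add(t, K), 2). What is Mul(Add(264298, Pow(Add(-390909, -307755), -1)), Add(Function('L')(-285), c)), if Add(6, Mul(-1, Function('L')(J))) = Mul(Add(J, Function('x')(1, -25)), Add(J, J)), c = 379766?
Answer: Rational(35221374319412411, 349332) ≈ 1.0082e+11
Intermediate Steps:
Function('x')(t, K) = Mul(Rational(1, 2), Pow(Add(K, t), 2)) (Function('x')(t, K) = Mul(Rational(1, 2), Pow(Add(t, K), 2)) = Mul(Rational(1, 2), Pow(Add(K, t), 2)))
Function('L')(J) = Add(6, Mul(-2, J, Add(288, J))) (Function('L')(J) = Add(6, Mul(-1, Mul(Add(J, Mul(Rational(1, 2), Pow(Add(-25, 1), 2))), Add(J, J)))) = Add(6, Mul(-1, Mul(Add(J, Mul(Rational(1, 2), Pow(-24, 2))), Mul(2, J)))) = Add(6, Mul(-1, Mul(Add(J, Mul(Rational(1, 2), 576)), Mul(2, J)))) = Add(6, Mul(-1, Mul(Add(J, 288), Mul(2, J)))) = Add(6, Mul(-1, Mul(Add(288, J), Mul(2, J)))) = Add(6, Mul(-1, Mul(2, J, Add(288, J)))) = Add(6, Mul(-2, J, Add(288, J))))
Mul(Add(264298, Pow(Add(-390909, -307755), -1)), Add(Function('L')(-285), c)) = Mul(Add(264298, Pow(Add(-390909, -307755), -1)), Add(Add(6, Mul(-576, -285), Mul(-2, Pow(-285, 2))), 379766)) = Mul(Add(264298, Pow(-698664, -1)), Add(Add(6, 164160, Mul(-2, 81225)), 379766)) = Mul(Add(264298, Rational(-1, 698664)), Add(Add(6, 164160, -162450), 379766)) = Mul(Rational(184655497871, 698664), Add(1716, 379766)) = Mul(Rational(184655497871, 698664), 381482) = Rational(35221374319412411, 349332)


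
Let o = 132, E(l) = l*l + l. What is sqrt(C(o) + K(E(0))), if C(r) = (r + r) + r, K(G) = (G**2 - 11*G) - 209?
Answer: sqrt(187) ≈ 13.675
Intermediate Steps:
E(l) = l + l**2 (E(l) = l**2 + l = l + l**2)
K(G) = -209 + G**2 - 11*G
C(r) = 3*r (C(r) = 2*r + r = 3*r)
sqrt(C(o) + K(E(0))) = sqrt(3*132 + (-209 + (0*(1 + 0))**2 - 0*(1 + 0))) = sqrt(396 + (-209 + (0*1)**2 - 0)) = sqrt(396 + (-209 + 0**2 - 11*0)) = sqrt(396 + (-209 + 0 + 0)) = sqrt(396 - 209) = sqrt(187)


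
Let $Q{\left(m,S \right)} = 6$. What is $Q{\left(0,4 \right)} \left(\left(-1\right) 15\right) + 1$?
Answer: $-89$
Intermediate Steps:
$Q{\left(0,4 \right)} \left(\left(-1\right) 15\right) + 1 = 6 \left(\left(-1\right) 15\right) + 1 = 6 \left(-15\right) + 1 = -90 + 1 = -89$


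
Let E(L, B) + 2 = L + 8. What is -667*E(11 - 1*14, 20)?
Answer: -2001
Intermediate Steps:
E(L, B) = 6 + L (E(L, B) = -2 + (L + 8) = -2 + (8 + L) = 6 + L)
-667*E(11 - 1*14, 20) = -667*(6 + (11 - 1*14)) = -667*(6 + (11 - 14)) = -667*(6 - 3) = -667*3 = -2001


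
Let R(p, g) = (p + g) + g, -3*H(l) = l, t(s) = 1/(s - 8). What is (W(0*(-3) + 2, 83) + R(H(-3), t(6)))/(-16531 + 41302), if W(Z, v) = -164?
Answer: -164/24771 ≈ -0.0066206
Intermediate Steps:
t(s) = 1/(-8 + s)
H(l) = -l/3
R(p, g) = p + 2*g (R(p, g) = (g + p) + g = p + 2*g)
(W(0*(-3) + 2, 83) + R(H(-3), t(6)))/(-16531 + 41302) = (-164 + (-⅓*(-3) + 2/(-8 + 6)))/(-16531 + 41302) = (-164 + (1 + 2/(-2)))/24771 = (-164 + (1 + 2*(-½)))*(1/24771) = (-164 + (1 - 1))*(1/24771) = (-164 + 0)*(1/24771) = -164*1/24771 = -164/24771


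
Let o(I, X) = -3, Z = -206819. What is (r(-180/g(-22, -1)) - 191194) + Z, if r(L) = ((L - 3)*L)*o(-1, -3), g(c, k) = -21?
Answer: -19509657/49 ≈ -3.9816e+5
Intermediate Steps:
r(L) = -3*L*(-3 + L) (r(L) = ((L - 3)*L)*(-3) = ((-3 + L)*L)*(-3) = (L*(-3 + L))*(-3) = -3*L*(-3 + L))
(r(-180/g(-22, -1)) - 191194) + Z = (3*(-180/(-21))*(3 - (-180)/(-21)) - 191194) - 206819 = (3*(-180*(-1/21))*(3 - (-180)*(-1)/21) - 191194) - 206819 = (3*(60/7)*(3 - 1*60/7) - 191194) - 206819 = (3*(60/7)*(3 - 60/7) - 191194) - 206819 = (3*(60/7)*(-39/7) - 191194) - 206819 = (-7020/49 - 191194) - 206819 = -9375526/49 - 206819 = -19509657/49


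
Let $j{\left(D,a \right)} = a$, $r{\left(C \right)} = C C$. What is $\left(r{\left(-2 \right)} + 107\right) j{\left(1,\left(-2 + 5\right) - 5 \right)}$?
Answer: $-222$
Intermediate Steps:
$r{\left(C \right)} = C^{2}$
$\left(r{\left(-2 \right)} + 107\right) j{\left(1,\left(-2 + 5\right) - 5 \right)} = \left(\left(-2\right)^{2} + 107\right) \left(\left(-2 + 5\right) - 5\right) = \left(4 + 107\right) \left(3 - 5\right) = 111 \left(-2\right) = -222$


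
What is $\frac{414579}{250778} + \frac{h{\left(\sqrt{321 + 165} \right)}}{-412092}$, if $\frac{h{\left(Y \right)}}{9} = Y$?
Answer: $\frac{37689}{22798} - \frac{9 \sqrt{6}}{45788} \approx 1.6527$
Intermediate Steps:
$h{\left(Y \right)} = 9 Y$
$\frac{414579}{250778} + \frac{h{\left(\sqrt{321 + 165} \right)}}{-412092} = \frac{414579}{250778} + \frac{9 \sqrt{321 + 165}}{-412092} = 414579 \cdot \frac{1}{250778} + 9 \sqrt{486} \left(- \frac{1}{412092}\right) = \frac{37689}{22798} + 9 \cdot 9 \sqrt{6} \left(- \frac{1}{412092}\right) = \frac{37689}{22798} + 81 \sqrt{6} \left(- \frac{1}{412092}\right) = \frac{37689}{22798} - \frac{9 \sqrt{6}}{45788}$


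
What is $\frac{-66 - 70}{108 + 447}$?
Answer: $- \frac{136}{555} \approx -0.24504$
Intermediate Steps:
$\frac{-66 - 70}{108 + 447} = - \frac{136}{555}$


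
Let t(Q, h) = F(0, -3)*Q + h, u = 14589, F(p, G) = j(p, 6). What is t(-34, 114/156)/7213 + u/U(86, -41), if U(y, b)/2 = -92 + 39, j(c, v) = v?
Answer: -684138023/4969757 ≈ -137.66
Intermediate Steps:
F(p, G) = 6
U(y, b) = -106 (U(y, b) = 2*(-92 + 39) = 2*(-53) = -106)
t(Q, h) = h + 6*Q (t(Q, h) = 6*Q + h = h + 6*Q)
t(-34, 114/156)/7213 + u/U(86, -41) = (114/156 + 6*(-34))/7213 + 14589/(-106) = (114*(1/156) - 204)*(1/7213) + 14589*(-1/106) = (19/26 - 204)*(1/7213) - 14589/106 = -5285/26*1/7213 - 14589/106 = -5285/187538 - 14589/106 = -684138023/4969757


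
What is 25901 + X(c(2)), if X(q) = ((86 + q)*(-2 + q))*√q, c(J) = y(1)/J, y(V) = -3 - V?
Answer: 25901 - 336*I*√2 ≈ 25901.0 - 475.18*I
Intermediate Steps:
c(J) = -4/J (c(J) = (-3 - 1*1)/J = (-3 - 1)/J = -4/J)
X(q) = √q*(-2 + q)*(86 + q) (X(q) = ((-2 + q)*(86 + q))*√q = √q*(-2 + q)*(86 + q))
25901 + X(c(2)) = 25901 + √(-4/2)*(-172 + (-4/2)² + 84*(-4/2)) = 25901 + √(-4*½)*(-172 + (-4*½)² + 84*(-4*½)) = 25901 + √(-2)*(-172 + (-2)² + 84*(-2)) = 25901 + (I*√2)*(-172 + 4 - 168) = 25901 + (I*√2)*(-336) = 25901 - 336*I*√2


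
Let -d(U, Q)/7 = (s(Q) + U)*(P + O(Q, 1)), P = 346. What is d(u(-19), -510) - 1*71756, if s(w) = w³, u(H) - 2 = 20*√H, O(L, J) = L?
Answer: -152283417460 + 22960*I*√19 ≈ -1.5228e+11 + 1.0008e+5*I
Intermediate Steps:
u(H) = 2 + 20*√H
d(U, Q) = -7*(346 + Q)*(U + Q³) (d(U, Q) = -7*(Q³ + U)*(346 + Q) = -7*(U + Q³)*(346 + Q) = -7*(346 + Q)*(U + Q³))
d(u(-19), -510) - 1*71756 = (-2422*(2 + 20*√(-19)) - 2422*(-510)³ - 7*(-510)⁴ - 7*(-510)*(2 + 20*√(-19))) - 1*71756 = (-2422*(2 + 20*(I*√19)) - 2422*(-132651000) - 7*67652010000 - 7*(-510)*(2 + 20*(I*√19))) - 71756 = (-2422*(2 + 20*I*√19) + 321280722000 - 473564070000 - 7*(-510)*(2 + 20*I*√19)) - 71756 = ((-4844 - 48440*I*√19) + 321280722000 - 473564070000 + (7140 + 71400*I*√19)) - 71756 = (-152283345704 + 22960*I*√19) - 71756 = -152283417460 + 22960*I*√19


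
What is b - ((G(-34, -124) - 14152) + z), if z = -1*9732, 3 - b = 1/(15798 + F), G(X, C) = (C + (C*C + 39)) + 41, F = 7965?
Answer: 203292464/23763 ≈ 8555.0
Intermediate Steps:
G(X, C) = 80 + C + C² (G(X, C) = (C + (C² + 39)) + 41 = (C + (39 + C²)) + 41 = (39 + C + C²) + 41 = 80 + C + C²)
b = 71288/23763 (b = 3 - 1/(15798 + 7965) = 3 - 1/23763 = 71288/23763 ≈ 3.0000)
z = -9732
b - ((G(-34, -124) - 14152) + z) = 71288/23763 - (((80 - 124 + (-124)²) - 14152) - 9732) = 71288/23763 - (((80 - 124 + 15376) - 14152) - 9732) = 71288/23763 - ((15332 - 14152) - 9732) = 71288/23763 - (1180 - 9732) = 71288/23763 - 1*(-8552) = 71288/23763 + 8552 = 203292464/23763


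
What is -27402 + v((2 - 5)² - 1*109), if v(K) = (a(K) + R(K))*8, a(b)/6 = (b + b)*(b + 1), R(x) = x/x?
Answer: 923006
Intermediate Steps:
R(x) = 1
a(b) = 12*b*(1 + b) (a(b) = 6*((b + b)*(b + 1)) = 6*((2*b)*(1 + b)) = 6*(2*b*(1 + b)) = 12*b*(1 + b))
v(K) = 8 + 96*K*(1 + K) (v(K) = (12*K*(1 + K) + 1)*8 = (1 + 12*K*(1 + K))*8 = 8 + 96*K*(1 + K))
-27402 + v((2 - 5)² - 1*109) = -27402 + (8 + 96*((2 - 5)² - 1*109)*(1 + ((2 - 5)² - 1*109))) = -27402 + (8 + 96*((-3)² - 109)*(1 + ((-3)² - 109))) = -27402 + (8 + 96*(9 - 109)*(1 + (9 - 109))) = -27402 + (8 + 96*(-100)*(1 - 100)) = -27402 + (8 + 96*(-100)*(-99)) = -27402 + (8 + 950400) = -27402 + 950408 = 923006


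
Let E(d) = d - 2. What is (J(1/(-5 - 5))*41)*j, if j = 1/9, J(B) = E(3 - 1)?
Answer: 0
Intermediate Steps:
E(d) = -2 + d
J(B) = 0 (J(B) = -2 + (3 - 1) = -2 + 2 = 0)
j = 1/9 ≈ 0.11111
(J(1/(-5 - 5))*41)*j = (0*41)*(1/9) = 0*(1/9) = 0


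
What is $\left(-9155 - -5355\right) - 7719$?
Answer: $-11519$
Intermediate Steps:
$\left(-9155 - -5355\right) - 7719 = \left(-9155 + 5355\right) - 7719 = -3800 - 7719 = -11519$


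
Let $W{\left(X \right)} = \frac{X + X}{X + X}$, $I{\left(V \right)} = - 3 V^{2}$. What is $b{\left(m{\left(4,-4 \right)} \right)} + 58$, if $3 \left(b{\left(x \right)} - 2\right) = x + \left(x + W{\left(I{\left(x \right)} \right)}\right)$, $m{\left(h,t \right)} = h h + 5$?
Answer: $\frac{223}{3} \approx 74.333$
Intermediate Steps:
$W{\left(X \right)} = 1$ ($W{\left(X \right)} = \frac{2 X}{2 X} = 2 X \frac{1}{2 X} = 1$)
$m{\left(h,t \right)} = 5 + h^{2}$ ($m{\left(h,t \right)} = h^{2} + 5 = 5 + h^{2}$)
$b{\left(x \right)} = \frac{7}{3} + \frac{2 x}{3}$ ($b{\left(x \right)} = 2 + \frac{x + \left(x + 1\right)}{3} = 2 + \frac{x + \left(1 + x\right)}{3} = 2 + \frac{1 + 2 x}{3} = 2 + \left(\frac{1}{3} + \frac{2 x}{3}\right) = \frac{7}{3} + \frac{2 x}{3}$)
$b{\left(m{\left(4,-4 \right)} \right)} + 58 = \left(\frac{7}{3} + \frac{2 \left(5 + 4^{2}\right)}{3}\right) + 58 = \left(\frac{7}{3} + \frac{2 \left(5 + 16\right)}{3}\right) + 58 = \left(\frac{7}{3} + \frac{2}{3} \cdot 21\right) + 58 = \left(\frac{7}{3} + 14\right) + 58 = \frac{49}{3} + 58 = \frac{223}{3}$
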